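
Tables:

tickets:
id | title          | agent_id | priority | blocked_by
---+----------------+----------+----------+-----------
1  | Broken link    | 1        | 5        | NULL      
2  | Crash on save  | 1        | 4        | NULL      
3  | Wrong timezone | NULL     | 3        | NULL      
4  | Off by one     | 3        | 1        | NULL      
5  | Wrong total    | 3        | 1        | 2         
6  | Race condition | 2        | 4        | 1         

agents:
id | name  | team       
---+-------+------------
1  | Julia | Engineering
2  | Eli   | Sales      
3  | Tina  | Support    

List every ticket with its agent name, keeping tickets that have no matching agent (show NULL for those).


LEFT JOIN keeps every row from tickets (the left table); where agent_id has no match in agents, the agent columns become NULL. Walk through each ticket:
  - ticket 1 (Broken link): agent_id=1 -> matches Julia
  - ticket 2 (Crash on save): agent_id=1 -> matches Julia
  - ticket 3 (Wrong timezone): agent_id=NULL, no match -> kept with NULL
  - ticket 4 (Off by one): agent_id=3 -> matches Tina
  - ticket 5 (Wrong total): agent_id=3 -> matches Tina
  - ticket 6 (Race condition): agent_id=2 -> matches Eli
All 6 rows appear; 1 has NULL agent.

SQL:
SELECT a.title, b.name AS agent
FROM tickets a
LEFT JOIN agents b ON a.agent_id = b.id

Result:
title          | agent
---------------+------
Broken link    | Julia
Crash on save  | Julia
Wrong timezone | NULL 
Off by one     | Tina 
Wrong total    | Tina 
Race condition | Eli  


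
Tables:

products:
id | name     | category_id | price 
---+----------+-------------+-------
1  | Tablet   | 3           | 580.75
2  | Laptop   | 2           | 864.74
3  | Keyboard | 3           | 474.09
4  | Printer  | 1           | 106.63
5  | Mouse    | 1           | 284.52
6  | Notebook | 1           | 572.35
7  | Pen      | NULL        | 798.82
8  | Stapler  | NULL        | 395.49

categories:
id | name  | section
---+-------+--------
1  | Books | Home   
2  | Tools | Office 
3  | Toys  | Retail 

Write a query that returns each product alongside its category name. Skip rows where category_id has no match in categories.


INNER JOIN keeps only products rows whose category_id matches an id in categories. Walk through each product:
  - product 1 (Tablet): category_id=3 -> matches Toys
  - product 2 (Laptop): category_id=2 -> matches Tools
  - product 3 (Keyboard): category_id=3 -> matches Toys
  - product 4 (Printer): category_id=1 -> matches Books
  - product 5 (Mouse): category_id=1 -> matches Books
  - product 6 (Notebook): category_id=1 -> matches Books
  - product 7 (Pen): category_id=NULL, no match -> dropped
  - product 8 (Stapler): category_id=NULL, no match -> dropped
So 2 of 8 rows are dropped.

SQL:
SELECT a.name, b.name AS category
FROM products a
INNER JOIN categories b ON a.category_id = b.id

Result:
name     | category
---------+---------
Tablet   | Toys    
Laptop   | Tools   
Keyboard | Toys    
Printer  | Books   
Mouse    | Books   
Notebook | Books   


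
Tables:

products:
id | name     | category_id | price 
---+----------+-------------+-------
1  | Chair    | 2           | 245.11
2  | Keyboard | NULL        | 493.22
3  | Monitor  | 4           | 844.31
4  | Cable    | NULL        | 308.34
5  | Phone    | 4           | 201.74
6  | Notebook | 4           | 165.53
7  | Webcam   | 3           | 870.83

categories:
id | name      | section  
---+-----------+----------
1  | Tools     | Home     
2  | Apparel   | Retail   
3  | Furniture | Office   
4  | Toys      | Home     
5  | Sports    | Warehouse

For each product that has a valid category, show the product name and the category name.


INNER JOIN keeps only products rows whose category_id matches an id in categories. Walk through each product:
  - product 1 (Chair): category_id=2 -> matches Apparel
  - product 2 (Keyboard): category_id=NULL, no match -> dropped
  - product 3 (Monitor): category_id=4 -> matches Toys
  - product 4 (Cable): category_id=NULL, no match -> dropped
  - product 5 (Phone): category_id=4 -> matches Toys
  - product 6 (Notebook): category_id=4 -> matches Toys
  - product 7 (Webcam): category_id=3 -> matches Furniture
So 2 of 7 rows are dropped.

SQL:
SELECT a.name, b.name AS category
FROM products a
INNER JOIN categories b ON a.category_id = b.id

Result:
name     | category 
---------+----------
Chair    | Apparel  
Monitor  | Toys     
Phone    | Toys     
Notebook | Toys     
Webcam   | Furniture


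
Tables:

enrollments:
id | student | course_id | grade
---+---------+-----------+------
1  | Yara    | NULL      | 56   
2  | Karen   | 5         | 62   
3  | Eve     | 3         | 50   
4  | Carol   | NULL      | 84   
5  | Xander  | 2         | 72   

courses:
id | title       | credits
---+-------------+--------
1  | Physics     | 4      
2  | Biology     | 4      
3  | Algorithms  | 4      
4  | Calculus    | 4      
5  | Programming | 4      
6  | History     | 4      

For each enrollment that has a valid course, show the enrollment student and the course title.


INNER JOIN keeps only enrollments rows whose course_id matches an id in courses. Walk through each enrollment:
  - enrollment 1 (Yara): course_id=NULL, no match -> dropped
  - enrollment 2 (Karen): course_id=5 -> matches Programming
  - enrollment 3 (Eve): course_id=3 -> matches Algorithms
  - enrollment 4 (Carol): course_id=NULL, no match -> dropped
  - enrollment 5 (Xander): course_id=2 -> matches Biology
So 2 of 5 rows are dropped.

SQL:
SELECT a.student, b.title AS course
FROM enrollments a
INNER JOIN courses b ON a.course_id = b.id

Result:
student | course     
--------+------------
Karen   | Programming
Eve     | Algorithms 
Xander  | Biology    


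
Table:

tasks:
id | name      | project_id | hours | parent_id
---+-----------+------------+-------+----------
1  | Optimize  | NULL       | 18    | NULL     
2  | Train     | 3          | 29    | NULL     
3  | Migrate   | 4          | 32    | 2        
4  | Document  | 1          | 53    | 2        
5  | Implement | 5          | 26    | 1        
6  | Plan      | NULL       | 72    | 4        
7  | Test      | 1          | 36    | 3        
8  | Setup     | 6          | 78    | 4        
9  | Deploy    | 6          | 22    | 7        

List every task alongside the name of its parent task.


This is a self-join: tasks is joined to a second copy of itself, matching each row's parent_id to another row's id. Use LEFT JOIN so rows with parent_id=NULL are kept.
  - task 1 (Optimize): parent_id=NULL -> NULL
  - task 2 (Train): parent_id=NULL -> NULL
  - task 3 (Migrate): parent_id=2 -> Train
  - task 4 (Document): parent_id=2 -> Train
  - task 5 (Implement): parent_id=1 -> Optimize
  - task 6 (Plan): parent_id=4 -> Document
  - task 7 (Test): parent_id=3 -> Migrate
  - task 8 (Setup): parent_id=4 -> Document
  - task 9 (Deploy): parent_id=7 -> Test

SQL:
SELECT a.name AS item, b.name AS parent
FROM tasks a
LEFT JOIN tasks b ON a.parent_id = b.id

Result:
item      | parent  
----------+---------
Optimize  | NULL    
Train     | NULL    
Migrate   | Train   
Document  | Train   
Implement | Optimize
Plan      | Document
Test      | Migrate 
Setup     | Document
Deploy    | Test    


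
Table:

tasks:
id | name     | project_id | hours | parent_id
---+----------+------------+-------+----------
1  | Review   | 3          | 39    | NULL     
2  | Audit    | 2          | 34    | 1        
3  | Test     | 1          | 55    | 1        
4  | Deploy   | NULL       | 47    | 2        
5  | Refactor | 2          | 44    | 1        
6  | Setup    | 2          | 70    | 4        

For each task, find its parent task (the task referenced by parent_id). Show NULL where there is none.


This is a self-join: tasks is joined to a second copy of itself, matching each row's parent_id to another row's id. Use LEFT JOIN so rows with parent_id=NULL are kept.
  - task 1 (Review): parent_id=NULL -> NULL
  - task 2 (Audit): parent_id=1 -> Review
  - task 3 (Test): parent_id=1 -> Review
  - task 4 (Deploy): parent_id=2 -> Audit
  - task 5 (Refactor): parent_id=1 -> Review
  - task 6 (Setup): parent_id=4 -> Deploy

SQL:
SELECT a.name AS item, b.name AS parent
FROM tasks a
LEFT JOIN tasks b ON a.parent_id = b.id

Result:
item     | parent
---------+-------
Review   | NULL  
Audit    | Review
Test     | Review
Deploy   | Audit 
Refactor | Review
Setup    | Deploy


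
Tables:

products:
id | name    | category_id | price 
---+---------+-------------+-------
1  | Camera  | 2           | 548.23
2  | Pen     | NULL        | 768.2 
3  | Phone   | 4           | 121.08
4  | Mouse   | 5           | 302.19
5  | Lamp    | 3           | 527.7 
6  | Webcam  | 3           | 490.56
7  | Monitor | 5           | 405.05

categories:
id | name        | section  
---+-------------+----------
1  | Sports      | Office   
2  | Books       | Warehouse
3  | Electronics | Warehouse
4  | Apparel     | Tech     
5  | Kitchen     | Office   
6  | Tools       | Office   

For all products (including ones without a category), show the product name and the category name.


LEFT JOIN keeps every row from products (the left table); where category_id has no match in categories, the category columns become NULL. Walk through each product:
  - product 1 (Camera): category_id=2 -> matches Books
  - product 2 (Pen): category_id=NULL, no match -> kept with NULL
  - product 3 (Phone): category_id=4 -> matches Apparel
  - product 4 (Mouse): category_id=5 -> matches Kitchen
  - product 5 (Lamp): category_id=3 -> matches Electronics
  - product 6 (Webcam): category_id=3 -> matches Electronics
  - product 7 (Monitor): category_id=5 -> matches Kitchen
All 7 rows appear; 1 has NULL category.

SQL:
SELECT a.name, b.name AS category
FROM products a
LEFT JOIN categories b ON a.category_id = b.id

Result:
name    | category   
--------+------------
Camera  | Books      
Pen     | NULL       
Phone   | Apparel    
Mouse   | Kitchen    
Lamp    | Electronics
Webcam  | Electronics
Monitor | Kitchen    


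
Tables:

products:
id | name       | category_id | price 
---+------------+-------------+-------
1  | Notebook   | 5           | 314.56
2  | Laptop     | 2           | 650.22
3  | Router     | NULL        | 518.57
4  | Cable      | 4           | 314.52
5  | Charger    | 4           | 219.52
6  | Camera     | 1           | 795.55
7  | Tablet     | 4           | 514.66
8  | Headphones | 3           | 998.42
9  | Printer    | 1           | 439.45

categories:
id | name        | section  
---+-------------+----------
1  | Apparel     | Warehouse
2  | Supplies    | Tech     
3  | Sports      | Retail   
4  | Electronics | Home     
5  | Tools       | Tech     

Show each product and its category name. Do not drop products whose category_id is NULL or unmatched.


LEFT JOIN keeps every row from products (the left table); where category_id has no match in categories, the category columns become NULL. Walk through each product:
  - product 1 (Notebook): category_id=5 -> matches Tools
  - product 2 (Laptop): category_id=2 -> matches Supplies
  - product 3 (Router): category_id=NULL, no match -> kept with NULL
  - product 4 (Cable): category_id=4 -> matches Electronics
  - product 5 (Charger): category_id=4 -> matches Electronics
  - product 6 (Camera): category_id=1 -> matches Apparel
  - product 7 (Tablet): category_id=4 -> matches Electronics
  - product 8 (Headphones): category_id=3 -> matches Sports
  - product 9 (Printer): category_id=1 -> matches Apparel
All 9 rows appear; 1 has NULL category.

SQL:
SELECT a.name, b.name AS category
FROM products a
LEFT JOIN categories b ON a.category_id = b.id

Result:
name       | category   
-----------+------------
Notebook   | Tools      
Laptop     | Supplies   
Router     | NULL       
Cable      | Electronics
Charger    | Electronics
Camera     | Apparel    
Tablet     | Electronics
Headphones | Sports     
Printer    | Apparel    


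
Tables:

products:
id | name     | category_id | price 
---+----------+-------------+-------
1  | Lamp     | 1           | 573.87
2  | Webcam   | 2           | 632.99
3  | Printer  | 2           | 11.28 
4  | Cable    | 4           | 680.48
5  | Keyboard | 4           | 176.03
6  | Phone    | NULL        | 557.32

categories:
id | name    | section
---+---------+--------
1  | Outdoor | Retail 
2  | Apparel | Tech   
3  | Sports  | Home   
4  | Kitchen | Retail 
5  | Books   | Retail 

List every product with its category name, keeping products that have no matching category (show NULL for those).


LEFT JOIN keeps every row from products (the left table); where category_id has no match in categories, the category columns become NULL. Walk through each product:
  - product 1 (Lamp): category_id=1 -> matches Outdoor
  - product 2 (Webcam): category_id=2 -> matches Apparel
  - product 3 (Printer): category_id=2 -> matches Apparel
  - product 4 (Cable): category_id=4 -> matches Kitchen
  - product 5 (Keyboard): category_id=4 -> matches Kitchen
  - product 6 (Phone): category_id=NULL, no match -> kept with NULL
All 6 rows appear; 1 has NULL category.

SQL:
SELECT a.name, b.name AS category
FROM products a
LEFT JOIN categories b ON a.category_id = b.id

Result:
name     | category
---------+---------
Lamp     | Outdoor 
Webcam   | Apparel 
Printer  | Apparel 
Cable    | Kitchen 
Keyboard | Kitchen 
Phone    | NULL    


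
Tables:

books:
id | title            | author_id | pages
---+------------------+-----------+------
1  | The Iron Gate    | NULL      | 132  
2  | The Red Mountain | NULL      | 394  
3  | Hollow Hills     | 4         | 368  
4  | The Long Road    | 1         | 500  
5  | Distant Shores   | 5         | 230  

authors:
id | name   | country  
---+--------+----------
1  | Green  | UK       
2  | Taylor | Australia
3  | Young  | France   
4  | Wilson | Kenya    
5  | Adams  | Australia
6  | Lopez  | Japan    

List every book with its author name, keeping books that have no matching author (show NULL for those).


LEFT JOIN keeps every row from books (the left table); where author_id has no match in authors, the author columns become NULL. Walk through each book:
  - book 1 (The Iron Gate): author_id=NULL, no match -> kept with NULL
  - book 2 (The Red Mountain): author_id=NULL, no match -> kept with NULL
  - book 3 (Hollow Hills): author_id=4 -> matches Wilson
  - book 4 (The Long Road): author_id=1 -> matches Green
  - book 5 (Distant Shores): author_id=5 -> matches Adams
All 5 rows appear; 2 have NULL author.

SQL:
SELECT a.title, b.name AS author
FROM books a
LEFT JOIN authors b ON a.author_id = b.id

Result:
title            | author
-----------------+-------
The Iron Gate    | NULL  
The Red Mountain | NULL  
Hollow Hills     | Wilson
The Long Road    | Green 
Distant Shores   | Adams 


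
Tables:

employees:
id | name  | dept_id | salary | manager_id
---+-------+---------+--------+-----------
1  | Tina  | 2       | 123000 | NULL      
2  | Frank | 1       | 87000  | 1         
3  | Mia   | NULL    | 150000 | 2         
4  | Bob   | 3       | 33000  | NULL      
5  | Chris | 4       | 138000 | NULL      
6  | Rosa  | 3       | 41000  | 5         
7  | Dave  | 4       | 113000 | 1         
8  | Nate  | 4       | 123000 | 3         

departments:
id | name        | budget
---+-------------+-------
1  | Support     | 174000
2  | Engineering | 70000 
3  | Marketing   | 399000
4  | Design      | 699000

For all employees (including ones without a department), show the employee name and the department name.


LEFT JOIN keeps every row from employees (the left table); where dept_id has no match in departments, the department columns become NULL. Walk through each employee:
  - employee 1 (Tina): dept_id=2 -> matches Engineering
  - employee 2 (Frank): dept_id=1 -> matches Support
  - employee 3 (Mia): dept_id=NULL, no match -> kept with NULL
  - employee 4 (Bob): dept_id=3 -> matches Marketing
  - employee 5 (Chris): dept_id=4 -> matches Design
  - employee 6 (Rosa): dept_id=3 -> matches Marketing
  - employee 7 (Dave): dept_id=4 -> matches Design
  - employee 8 (Nate): dept_id=4 -> matches Design
All 8 rows appear; 1 has NULL department.

SQL:
SELECT a.name, b.name AS department
FROM employees a
LEFT JOIN departments b ON a.dept_id = b.id

Result:
name  | department 
------+------------
Tina  | Engineering
Frank | Support    
Mia   | NULL       
Bob   | Marketing  
Chris | Design     
Rosa  | Marketing  
Dave  | Design     
Nate  | Design     


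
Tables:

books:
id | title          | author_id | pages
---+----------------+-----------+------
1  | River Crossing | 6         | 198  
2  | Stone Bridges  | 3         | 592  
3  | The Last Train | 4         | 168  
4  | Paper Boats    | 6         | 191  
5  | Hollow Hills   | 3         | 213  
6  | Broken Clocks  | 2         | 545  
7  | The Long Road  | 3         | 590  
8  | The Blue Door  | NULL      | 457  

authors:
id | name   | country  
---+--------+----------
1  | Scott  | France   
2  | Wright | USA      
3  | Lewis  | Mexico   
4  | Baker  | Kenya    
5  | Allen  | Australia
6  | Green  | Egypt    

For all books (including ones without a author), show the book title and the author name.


LEFT JOIN keeps every row from books (the left table); where author_id has no match in authors, the author columns become NULL. Walk through each book:
  - book 1 (River Crossing): author_id=6 -> matches Green
  - book 2 (Stone Bridges): author_id=3 -> matches Lewis
  - book 3 (The Last Train): author_id=4 -> matches Baker
  - book 4 (Paper Boats): author_id=6 -> matches Green
  - book 5 (Hollow Hills): author_id=3 -> matches Lewis
  - book 6 (Broken Clocks): author_id=2 -> matches Wright
  - book 7 (The Long Road): author_id=3 -> matches Lewis
  - book 8 (The Blue Door): author_id=NULL, no match -> kept with NULL
All 8 rows appear; 1 has NULL author.

SQL:
SELECT a.title, b.name AS author
FROM books a
LEFT JOIN authors b ON a.author_id = b.id

Result:
title          | author
---------------+-------
River Crossing | Green 
Stone Bridges  | Lewis 
The Last Train | Baker 
Paper Boats    | Green 
Hollow Hills   | Lewis 
Broken Clocks  | Wright
The Long Road  | Lewis 
The Blue Door  | NULL  


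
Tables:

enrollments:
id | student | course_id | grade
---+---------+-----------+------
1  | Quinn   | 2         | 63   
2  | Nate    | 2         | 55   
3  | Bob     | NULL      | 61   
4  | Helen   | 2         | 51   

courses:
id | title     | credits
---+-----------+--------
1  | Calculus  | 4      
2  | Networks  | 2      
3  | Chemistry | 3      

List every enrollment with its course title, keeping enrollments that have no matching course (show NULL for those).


LEFT JOIN keeps every row from enrollments (the left table); where course_id has no match in courses, the course columns become NULL. Walk through each enrollment:
  - enrollment 1 (Quinn): course_id=2 -> matches Networks
  - enrollment 2 (Nate): course_id=2 -> matches Networks
  - enrollment 3 (Bob): course_id=NULL, no match -> kept with NULL
  - enrollment 4 (Helen): course_id=2 -> matches Networks
All 4 rows appear; 1 has NULL course.

SQL:
SELECT a.student, b.title AS course
FROM enrollments a
LEFT JOIN courses b ON a.course_id = b.id

Result:
student | course  
--------+---------
Quinn   | Networks
Nate    | Networks
Bob     | NULL    
Helen   | Networks


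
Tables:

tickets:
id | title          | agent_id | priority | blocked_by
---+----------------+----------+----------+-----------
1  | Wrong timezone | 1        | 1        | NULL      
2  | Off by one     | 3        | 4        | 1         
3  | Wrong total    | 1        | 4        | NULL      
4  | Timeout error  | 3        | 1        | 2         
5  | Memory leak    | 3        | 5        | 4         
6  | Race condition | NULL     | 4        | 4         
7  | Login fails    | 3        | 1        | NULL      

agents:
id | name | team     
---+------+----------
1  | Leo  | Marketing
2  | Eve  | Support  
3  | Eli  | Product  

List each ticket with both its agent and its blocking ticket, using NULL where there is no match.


Two LEFT JOINs from the same base table tickets: one to agents via agent_id, one to tickets itself via blocked_by. Both are LEFT so every ticket is preserved.
Match against agents:
  - ticket 1 (Wrong timezone): agent_id=1 -> matches Leo
  - ticket 2 (Off by one): agent_id=3 -> matches Eli
  - ticket 3 (Wrong total): agent_id=1 -> matches Leo
  - ticket 4 (Timeout error): agent_id=3 -> matches Eli
  - ticket 5 (Memory leak): agent_id=3 -> matches Eli
  - ticket 6 (Race condition): agent_id=NULL, no match -> kept with NULL
  - ticket 7 (Login fails): agent_id=3 -> matches Eli
Match against tickets (self):
  - ticket 1 (Wrong timezone): blocked_by=NULL -> NULL
  - ticket 2 (Off by one): blocked_by=1 -> Wrong timezone
  - ticket 3 (Wrong total): blocked_by=NULL -> NULL
  - ticket 4 (Timeout error): blocked_by=2 -> Off by one
  - ticket 5 (Memory leak): blocked_by=4 -> Timeout error
  - ticket 6 (Race condition): blocked_by=4 -> Timeout error
  - ticket 7 (Login fails): blocked_by=NULL -> NULL

SQL:
SELECT a.title, b.name AS agent, c.title AS blocked_by
FROM tickets a
LEFT JOIN agents b ON a.agent_id = b.id
LEFT JOIN tickets c ON a.blocked_by = c.id

Result:
title          | agent | blocked_by    
---------------+-------+---------------
Wrong timezone | Leo   | NULL          
Off by one     | Eli   | Wrong timezone
Wrong total    | Leo   | NULL          
Timeout error  | Eli   | Off by one    
Memory leak    | Eli   | Timeout error 
Race condition | NULL  | Timeout error 
Login fails    | Eli   | NULL          


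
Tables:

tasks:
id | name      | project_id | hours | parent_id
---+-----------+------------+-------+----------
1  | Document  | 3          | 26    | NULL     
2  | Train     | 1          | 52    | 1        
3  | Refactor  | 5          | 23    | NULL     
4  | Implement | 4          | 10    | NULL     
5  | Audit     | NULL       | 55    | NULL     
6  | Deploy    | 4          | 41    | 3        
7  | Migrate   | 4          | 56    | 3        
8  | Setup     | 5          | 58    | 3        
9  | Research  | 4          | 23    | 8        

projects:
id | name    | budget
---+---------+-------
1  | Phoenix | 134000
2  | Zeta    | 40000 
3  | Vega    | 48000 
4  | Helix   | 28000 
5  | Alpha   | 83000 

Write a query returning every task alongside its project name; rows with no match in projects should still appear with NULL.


LEFT JOIN keeps every row from tasks (the left table); where project_id has no match in projects, the project columns become NULL. Walk through each task:
  - task 1 (Document): project_id=3 -> matches Vega
  - task 2 (Train): project_id=1 -> matches Phoenix
  - task 3 (Refactor): project_id=5 -> matches Alpha
  - task 4 (Implement): project_id=4 -> matches Helix
  - task 5 (Audit): project_id=NULL, no match -> kept with NULL
  - task 6 (Deploy): project_id=4 -> matches Helix
  - task 7 (Migrate): project_id=4 -> matches Helix
  - task 8 (Setup): project_id=5 -> matches Alpha
  - task 9 (Research): project_id=4 -> matches Helix
All 9 rows appear; 1 has NULL project.

SQL:
SELECT a.name, b.name AS project
FROM tasks a
LEFT JOIN projects b ON a.project_id = b.id

Result:
name      | project
----------+--------
Document  | Vega   
Train     | Phoenix
Refactor  | Alpha  
Implement | Helix  
Audit     | NULL   
Deploy    | Helix  
Migrate   | Helix  
Setup     | Alpha  
Research  | Helix  


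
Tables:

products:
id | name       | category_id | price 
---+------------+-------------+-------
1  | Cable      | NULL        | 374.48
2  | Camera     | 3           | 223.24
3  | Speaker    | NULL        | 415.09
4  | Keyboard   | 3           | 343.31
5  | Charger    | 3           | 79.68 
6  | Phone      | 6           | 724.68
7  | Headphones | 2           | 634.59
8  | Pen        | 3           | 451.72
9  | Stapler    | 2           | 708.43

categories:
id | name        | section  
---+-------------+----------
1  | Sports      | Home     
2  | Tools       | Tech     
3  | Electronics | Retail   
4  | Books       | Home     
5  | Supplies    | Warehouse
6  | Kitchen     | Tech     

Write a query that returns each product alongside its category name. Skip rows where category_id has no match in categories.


INNER JOIN keeps only products rows whose category_id matches an id in categories. Walk through each product:
  - product 1 (Cable): category_id=NULL, no match -> dropped
  - product 2 (Camera): category_id=3 -> matches Electronics
  - product 3 (Speaker): category_id=NULL, no match -> dropped
  - product 4 (Keyboard): category_id=3 -> matches Electronics
  - product 5 (Charger): category_id=3 -> matches Electronics
  - product 6 (Phone): category_id=6 -> matches Kitchen
  - product 7 (Headphones): category_id=2 -> matches Tools
  - product 8 (Pen): category_id=3 -> matches Electronics
  - product 9 (Stapler): category_id=2 -> matches Tools
So 2 of 9 rows are dropped.

SQL:
SELECT a.name, b.name AS category
FROM products a
INNER JOIN categories b ON a.category_id = b.id

Result:
name       | category   
-----------+------------
Camera     | Electronics
Keyboard   | Electronics
Charger    | Electronics
Phone      | Kitchen    
Headphones | Tools      
Pen        | Electronics
Stapler    | Tools      


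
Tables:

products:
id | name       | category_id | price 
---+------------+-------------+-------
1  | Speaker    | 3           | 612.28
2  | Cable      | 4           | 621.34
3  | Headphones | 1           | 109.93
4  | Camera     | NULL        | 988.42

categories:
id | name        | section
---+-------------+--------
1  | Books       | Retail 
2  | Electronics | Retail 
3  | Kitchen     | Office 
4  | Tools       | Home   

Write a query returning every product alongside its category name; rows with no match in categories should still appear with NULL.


LEFT JOIN keeps every row from products (the left table); where category_id has no match in categories, the category columns become NULL. Walk through each product:
  - product 1 (Speaker): category_id=3 -> matches Kitchen
  - product 2 (Cable): category_id=4 -> matches Tools
  - product 3 (Headphones): category_id=1 -> matches Books
  - product 4 (Camera): category_id=NULL, no match -> kept with NULL
All 4 rows appear; 1 has NULL category.

SQL:
SELECT a.name, b.name AS category
FROM products a
LEFT JOIN categories b ON a.category_id = b.id

Result:
name       | category
-----------+---------
Speaker    | Kitchen 
Cable      | Tools   
Headphones | Books   
Camera     | NULL    


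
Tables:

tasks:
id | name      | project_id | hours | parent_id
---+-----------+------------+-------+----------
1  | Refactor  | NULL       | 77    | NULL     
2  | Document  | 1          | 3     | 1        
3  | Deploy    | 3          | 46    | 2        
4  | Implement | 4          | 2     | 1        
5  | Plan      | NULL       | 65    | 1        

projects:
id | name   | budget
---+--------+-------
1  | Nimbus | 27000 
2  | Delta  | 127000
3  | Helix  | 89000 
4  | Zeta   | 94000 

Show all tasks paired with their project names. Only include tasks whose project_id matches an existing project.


INNER JOIN keeps only tasks rows whose project_id matches an id in projects. Walk through each task:
  - task 1 (Refactor): project_id=NULL, no match -> dropped
  - task 2 (Document): project_id=1 -> matches Nimbus
  - task 3 (Deploy): project_id=3 -> matches Helix
  - task 4 (Implement): project_id=4 -> matches Zeta
  - task 5 (Plan): project_id=NULL, no match -> dropped
So 2 of 5 rows are dropped.

SQL:
SELECT a.name, b.name AS project
FROM tasks a
INNER JOIN projects b ON a.project_id = b.id

Result:
name      | project
----------+--------
Document  | Nimbus 
Deploy    | Helix  
Implement | Zeta   


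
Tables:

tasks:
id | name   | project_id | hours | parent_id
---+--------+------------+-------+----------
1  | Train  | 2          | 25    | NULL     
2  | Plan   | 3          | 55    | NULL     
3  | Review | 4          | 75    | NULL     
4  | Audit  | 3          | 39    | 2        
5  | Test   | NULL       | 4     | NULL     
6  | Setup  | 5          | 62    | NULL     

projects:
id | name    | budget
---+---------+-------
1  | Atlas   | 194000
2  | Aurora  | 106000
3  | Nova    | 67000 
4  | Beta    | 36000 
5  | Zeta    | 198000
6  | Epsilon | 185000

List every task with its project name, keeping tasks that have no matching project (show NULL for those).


LEFT JOIN keeps every row from tasks (the left table); where project_id has no match in projects, the project columns become NULL. Walk through each task:
  - task 1 (Train): project_id=2 -> matches Aurora
  - task 2 (Plan): project_id=3 -> matches Nova
  - task 3 (Review): project_id=4 -> matches Beta
  - task 4 (Audit): project_id=3 -> matches Nova
  - task 5 (Test): project_id=NULL, no match -> kept with NULL
  - task 6 (Setup): project_id=5 -> matches Zeta
All 6 rows appear; 1 has NULL project.

SQL:
SELECT a.name, b.name AS project
FROM tasks a
LEFT JOIN projects b ON a.project_id = b.id

Result:
name   | project
-------+--------
Train  | Aurora 
Plan   | Nova   
Review | Beta   
Audit  | Nova   
Test   | NULL   
Setup  | Zeta   


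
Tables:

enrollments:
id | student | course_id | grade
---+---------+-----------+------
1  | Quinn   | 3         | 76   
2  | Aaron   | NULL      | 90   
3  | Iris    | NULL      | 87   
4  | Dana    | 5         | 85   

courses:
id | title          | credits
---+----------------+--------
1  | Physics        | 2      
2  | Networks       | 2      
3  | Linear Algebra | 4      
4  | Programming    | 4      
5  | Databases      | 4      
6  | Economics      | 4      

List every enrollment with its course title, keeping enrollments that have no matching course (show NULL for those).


LEFT JOIN keeps every row from enrollments (the left table); where course_id has no match in courses, the course columns become NULL. Walk through each enrollment:
  - enrollment 1 (Quinn): course_id=3 -> matches Linear Algebra
  - enrollment 2 (Aaron): course_id=NULL, no match -> kept with NULL
  - enrollment 3 (Iris): course_id=NULL, no match -> kept with NULL
  - enrollment 4 (Dana): course_id=5 -> matches Databases
All 4 rows appear; 2 have NULL course.

SQL:
SELECT a.student, b.title AS course
FROM enrollments a
LEFT JOIN courses b ON a.course_id = b.id

Result:
student | course        
--------+---------------
Quinn   | Linear Algebra
Aaron   | NULL          
Iris    | NULL          
Dana    | Databases     


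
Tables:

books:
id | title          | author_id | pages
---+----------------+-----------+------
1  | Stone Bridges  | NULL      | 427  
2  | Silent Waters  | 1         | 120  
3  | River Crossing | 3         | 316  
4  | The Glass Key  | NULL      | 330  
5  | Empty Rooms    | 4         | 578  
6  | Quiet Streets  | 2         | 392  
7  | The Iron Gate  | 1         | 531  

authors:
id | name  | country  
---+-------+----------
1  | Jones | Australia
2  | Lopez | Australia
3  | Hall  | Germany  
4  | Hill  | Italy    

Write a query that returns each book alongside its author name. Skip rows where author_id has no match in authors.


INNER JOIN keeps only books rows whose author_id matches an id in authors. Walk through each book:
  - book 1 (Stone Bridges): author_id=NULL, no match -> dropped
  - book 2 (Silent Waters): author_id=1 -> matches Jones
  - book 3 (River Crossing): author_id=3 -> matches Hall
  - book 4 (The Glass Key): author_id=NULL, no match -> dropped
  - book 5 (Empty Rooms): author_id=4 -> matches Hill
  - book 6 (Quiet Streets): author_id=2 -> matches Lopez
  - book 7 (The Iron Gate): author_id=1 -> matches Jones
So 2 of 7 rows are dropped.

SQL:
SELECT a.title, b.name AS author
FROM books a
INNER JOIN authors b ON a.author_id = b.id

Result:
title          | author
---------------+-------
Silent Waters  | Jones 
River Crossing | Hall  
Empty Rooms    | Hill  
Quiet Streets  | Lopez 
The Iron Gate  | Jones 


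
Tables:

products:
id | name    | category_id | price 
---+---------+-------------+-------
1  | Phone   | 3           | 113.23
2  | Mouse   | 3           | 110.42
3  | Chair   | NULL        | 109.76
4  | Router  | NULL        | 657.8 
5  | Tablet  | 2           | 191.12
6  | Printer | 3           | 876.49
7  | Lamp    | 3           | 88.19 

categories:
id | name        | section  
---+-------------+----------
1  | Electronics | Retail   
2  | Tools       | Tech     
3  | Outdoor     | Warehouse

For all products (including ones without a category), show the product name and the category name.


LEFT JOIN keeps every row from products (the left table); where category_id has no match in categories, the category columns become NULL. Walk through each product:
  - product 1 (Phone): category_id=3 -> matches Outdoor
  - product 2 (Mouse): category_id=3 -> matches Outdoor
  - product 3 (Chair): category_id=NULL, no match -> kept with NULL
  - product 4 (Router): category_id=NULL, no match -> kept with NULL
  - product 5 (Tablet): category_id=2 -> matches Tools
  - product 6 (Printer): category_id=3 -> matches Outdoor
  - product 7 (Lamp): category_id=3 -> matches Outdoor
All 7 rows appear; 2 have NULL category.

SQL:
SELECT a.name, b.name AS category
FROM products a
LEFT JOIN categories b ON a.category_id = b.id

Result:
name    | category
--------+---------
Phone   | Outdoor 
Mouse   | Outdoor 
Chair   | NULL    
Router  | NULL    
Tablet  | Tools   
Printer | Outdoor 
Lamp    | Outdoor 


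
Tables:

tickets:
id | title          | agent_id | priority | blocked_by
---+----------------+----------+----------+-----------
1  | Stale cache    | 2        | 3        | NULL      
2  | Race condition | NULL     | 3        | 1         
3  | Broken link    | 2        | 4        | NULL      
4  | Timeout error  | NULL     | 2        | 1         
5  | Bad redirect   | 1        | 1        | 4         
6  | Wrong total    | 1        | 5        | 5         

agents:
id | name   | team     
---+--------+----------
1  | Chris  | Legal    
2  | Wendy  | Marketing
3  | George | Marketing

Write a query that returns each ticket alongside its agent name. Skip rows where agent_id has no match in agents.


INNER JOIN keeps only tickets rows whose agent_id matches an id in agents. Walk through each ticket:
  - ticket 1 (Stale cache): agent_id=2 -> matches Wendy
  - ticket 2 (Race condition): agent_id=NULL, no match -> dropped
  - ticket 3 (Broken link): agent_id=2 -> matches Wendy
  - ticket 4 (Timeout error): agent_id=NULL, no match -> dropped
  - ticket 5 (Bad redirect): agent_id=1 -> matches Chris
  - ticket 6 (Wrong total): agent_id=1 -> matches Chris
So 2 of 6 rows are dropped.

SQL:
SELECT a.title, b.name AS agent
FROM tickets a
INNER JOIN agents b ON a.agent_id = b.id

Result:
title        | agent
-------------+------
Stale cache  | Wendy
Broken link  | Wendy
Bad redirect | Chris
Wrong total  | Chris


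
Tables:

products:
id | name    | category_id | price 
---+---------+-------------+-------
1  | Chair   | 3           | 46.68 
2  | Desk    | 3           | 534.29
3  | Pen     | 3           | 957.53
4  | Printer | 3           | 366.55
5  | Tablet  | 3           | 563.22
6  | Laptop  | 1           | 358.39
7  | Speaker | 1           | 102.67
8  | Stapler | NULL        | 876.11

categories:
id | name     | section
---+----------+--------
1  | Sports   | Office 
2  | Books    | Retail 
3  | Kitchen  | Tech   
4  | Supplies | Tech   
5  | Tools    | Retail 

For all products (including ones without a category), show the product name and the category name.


LEFT JOIN keeps every row from products (the left table); where category_id has no match in categories, the category columns become NULL. Walk through each product:
  - product 1 (Chair): category_id=3 -> matches Kitchen
  - product 2 (Desk): category_id=3 -> matches Kitchen
  - product 3 (Pen): category_id=3 -> matches Kitchen
  - product 4 (Printer): category_id=3 -> matches Kitchen
  - product 5 (Tablet): category_id=3 -> matches Kitchen
  - product 6 (Laptop): category_id=1 -> matches Sports
  - product 7 (Speaker): category_id=1 -> matches Sports
  - product 8 (Stapler): category_id=NULL, no match -> kept with NULL
All 8 rows appear; 1 has NULL category.

SQL:
SELECT a.name, b.name AS category
FROM products a
LEFT JOIN categories b ON a.category_id = b.id

Result:
name    | category
--------+---------
Chair   | Kitchen 
Desk    | Kitchen 
Pen     | Kitchen 
Printer | Kitchen 
Tablet  | Kitchen 
Laptop  | Sports  
Speaker | Sports  
Stapler | NULL    


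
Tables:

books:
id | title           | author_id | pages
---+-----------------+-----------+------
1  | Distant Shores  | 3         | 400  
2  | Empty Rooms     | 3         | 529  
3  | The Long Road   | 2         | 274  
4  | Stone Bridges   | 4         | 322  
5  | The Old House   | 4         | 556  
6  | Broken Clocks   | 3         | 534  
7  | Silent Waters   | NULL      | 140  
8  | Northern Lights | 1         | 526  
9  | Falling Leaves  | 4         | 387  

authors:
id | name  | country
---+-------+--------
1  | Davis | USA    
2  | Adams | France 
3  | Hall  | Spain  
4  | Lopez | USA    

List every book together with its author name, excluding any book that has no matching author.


INNER JOIN keeps only books rows whose author_id matches an id in authors. Walk through each book:
  - book 1 (Distant Shores): author_id=3 -> matches Hall
  - book 2 (Empty Rooms): author_id=3 -> matches Hall
  - book 3 (The Long Road): author_id=2 -> matches Adams
  - book 4 (Stone Bridges): author_id=4 -> matches Lopez
  - book 5 (The Old House): author_id=4 -> matches Lopez
  - book 6 (Broken Clocks): author_id=3 -> matches Hall
  - book 7 (Silent Waters): author_id=NULL, no match -> dropped
  - book 8 (Northern Lights): author_id=1 -> matches Davis
  - book 9 (Falling Leaves): author_id=4 -> matches Lopez
So 1 of 9 rows is dropped.

SQL:
SELECT a.title, b.name AS author
FROM books a
INNER JOIN authors b ON a.author_id = b.id

Result:
title           | author
----------------+-------
Distant Shores  | Hall  
Empty Rooms     | Hall  
The Long Road   | Adams 
Stone Bridges   | Lopez 
The Old House   | Lopez 
Broken Clocks   | Hall  
Northern Lights | Davis 
Falling Leaves  | Lopez 


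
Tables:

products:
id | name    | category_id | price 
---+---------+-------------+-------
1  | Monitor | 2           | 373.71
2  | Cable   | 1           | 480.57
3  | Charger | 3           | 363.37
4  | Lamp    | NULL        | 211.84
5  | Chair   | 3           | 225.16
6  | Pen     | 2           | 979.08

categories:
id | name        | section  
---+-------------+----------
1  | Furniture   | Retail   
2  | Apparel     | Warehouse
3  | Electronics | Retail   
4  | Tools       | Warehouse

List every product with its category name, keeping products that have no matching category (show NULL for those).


LEFT JOIN keeps every row from products (the left table); where category_id has no match in categories, the category columns become NULL. Walk through each product:
  - product 1 (Monitor): category_id=2 -> matches Apparel
  - product 2 (Cable): category_id=1 -> matches Furniture
  - product 3 (Charger): category_id=3 -> matches Electronics
  - product 4 (Lamp): category_id=NULL, no match -> kept with NULL
  - product 5 (Chair): category_id=3 -> matches Electronics
  - product 6 (Pen): category_id=2 -> matches Apparel
All 6 rows appear; 1 has NULL category.

SQL:
SELECT a.name, b.name AS category
FROM products a
LEFT JOIN categories b ON a.category_id = b.id

Result:
name    | category   
--------+------------
Monitor | Apparel    
Cable   | Furniture  
Charger | Electronics
Lamp    | NULL       
Chair   | Electronics
Pen     | Apparel    


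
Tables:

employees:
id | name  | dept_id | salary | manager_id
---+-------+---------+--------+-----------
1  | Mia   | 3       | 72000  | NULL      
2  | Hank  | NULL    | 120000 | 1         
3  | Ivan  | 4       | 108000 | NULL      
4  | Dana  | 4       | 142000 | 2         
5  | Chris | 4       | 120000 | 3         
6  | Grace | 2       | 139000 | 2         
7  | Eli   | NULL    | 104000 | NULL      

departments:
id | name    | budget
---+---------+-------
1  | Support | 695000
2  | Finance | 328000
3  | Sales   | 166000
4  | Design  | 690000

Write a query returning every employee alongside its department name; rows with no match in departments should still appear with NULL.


LEFT JOIN keeps every row from employees (the left table); where dept_id has no match in departments, the department columns become NULL. Walk through each employee:
  - employee 1 (Mia): dept_id=3 -> matches Sales
  - employee 2 (Hank): dept_id=NULL, no match -> kept with NULL
  - employee 3 (Ivan): dept_id=4 -> matches Design
  - employee 4 (Dana): dept_id=4 -> matches Design
  - employee 5 (Chris): dept_id=4 -> matches Design
  - employee 6 (Grace): dept_id=2 -> matches Finance
  - employee 7 (Eli): dept_id=NULL, no match -> kept with NULL
All 7 rows appear; 2 have NULL department.

SQL:
SELECT a.name, b.name AS department
FROM employees a
LEFT JOIN departments b ON a.dept_id = b.id

Result:
name  | department
------+-----------
Mia   | Sales     
Hank  | NULL      
Ivan  | Design    
Dana  | Design    
Chris | Design    
Grace | Finance   
Eli   | NULL      
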